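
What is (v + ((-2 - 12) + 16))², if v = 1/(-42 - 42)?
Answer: 27889/7056 ≈ 3.9525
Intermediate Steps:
v = -1/84 (v = 1/(-84) = -1/84 ≈ -0.011905)
(v + ((-2 - 12) + 16))² = (-1/84 + ((-2 - 12) + 16))² = (-1/84 + (-14 + 16))² = (-1/84 + 2)² = (167/84)² = 27889/7056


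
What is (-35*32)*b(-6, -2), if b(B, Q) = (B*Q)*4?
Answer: -53760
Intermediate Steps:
b(B, Q) = 4*B*Q
(-35*32)*b(-6, -2) = (-35*32)*(4*(-6)*(-2)) = -1120*48 = -53760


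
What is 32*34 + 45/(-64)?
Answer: 69587/64 ≈ 1087.3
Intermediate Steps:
32*34 + 45/(-64) = 1088 + 45*(-1/64) = 1088 - 45/64 = 69587/64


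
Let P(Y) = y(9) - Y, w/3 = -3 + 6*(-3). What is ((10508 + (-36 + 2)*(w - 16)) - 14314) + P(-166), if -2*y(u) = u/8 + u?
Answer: -15345/16 ≈ -959.06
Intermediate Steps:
w = -63 (w = 3*(-3 + 6*(-3)) = 3*(-3 - 18) = 3*(-21) = -63)
y(u) = -9*u/16 (y(u) = -(u/8 + u)/2 = -9*u/16)
P(Y) = -81/16 - Y (P(Y) = -9/16*9 - Y = -81/16 - Y)
((10508 + (-36 + 2)*(w - 16)) - 14314) + P(-166) = ((10508 + (-36 + 2)*(-63 - 16)) - 14314) + (-81/16 - 1*(-166)) = ((10508 - 34*(-79)) - 14314) + (-81/16 + 166) = ((10508 + 2686) - 14314) + 2575/16 = (13194 - 14314) + 2575/16 = -1120 + 2575/16 = -15345/16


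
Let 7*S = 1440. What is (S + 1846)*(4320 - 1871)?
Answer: 35172538/7 ≈ 5.0246e+6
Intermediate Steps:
S = 1440/7 (S = (1/7)*1440 = 1440/7 ≈ 205.71)
(S + 1846)*(4320 - 1871) = (1440/7 + 1846)*(4320 - 1871) = (14362/7)*2449 = 35172538/7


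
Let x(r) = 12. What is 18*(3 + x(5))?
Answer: 270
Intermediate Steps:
18*(3 + x(5)) = 18*(3 + 12) = 18*15 = 270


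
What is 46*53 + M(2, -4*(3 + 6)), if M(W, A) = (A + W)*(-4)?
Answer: 2574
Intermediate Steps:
M(W, A) = -4*A - 4*W
46*53 + M(2, -4*(3 + 6)) = 46*53 + (-(-16)*(3 + 6) - 4*2) = 2438 + (-(-16)*9 - 8) = 2438 + (-4*(-36) - 8) = 2438 + (144 - 8) = 2438 + 136 = 2574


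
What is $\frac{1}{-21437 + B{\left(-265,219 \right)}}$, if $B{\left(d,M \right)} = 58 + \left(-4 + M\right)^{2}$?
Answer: $\frac{1}{24846} \approx 4.0248 \cdot 10^{-5}$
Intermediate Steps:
$\frac{1}{-21437 + B{\left(-265,219 \right)}} = \frac{1}{-21437 + \left(58 + \left(-4 + 219\right)^{2}\right)} = \frac{1}{-21437 + \left(58 + 215^{2}\right)} = \frac{1}{-21437 + \left(58 + 46225\right)} = \frac{1}{-21437 + 46283} = \frac{1}{24846}$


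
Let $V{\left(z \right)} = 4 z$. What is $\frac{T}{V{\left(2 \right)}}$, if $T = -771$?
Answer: $- \frac{771}{8} \approx -96.375$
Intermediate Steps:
$\frac{T}{V{\left(2 \right)}} = - \frac{771}{4 \cdot 2} = - \frac{771}{8}$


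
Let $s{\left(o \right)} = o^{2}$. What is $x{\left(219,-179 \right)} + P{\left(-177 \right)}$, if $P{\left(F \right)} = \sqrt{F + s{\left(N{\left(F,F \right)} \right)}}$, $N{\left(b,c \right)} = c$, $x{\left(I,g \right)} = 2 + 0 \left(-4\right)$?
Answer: $2 + 4 \sqrt{1947} \approx 178.5$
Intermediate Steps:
$x{\left(I,g \right)} = 2$ ($x{\left(I,g \right)} = 2 + 0 = 2$)
$P{\left(F \right)} = \sqrt{F + F^{2}}$
$x{\left(219,-179 \right)} + P{\left(-177 \right)} = 2 + \sqrt{- 177 \left(1 - 177\right)} = 2 + \sqrt{\left(-177\right) \left(-176\right)} = 2 + \sqrt{31152} = 2 + 4 \sqrt{1947}$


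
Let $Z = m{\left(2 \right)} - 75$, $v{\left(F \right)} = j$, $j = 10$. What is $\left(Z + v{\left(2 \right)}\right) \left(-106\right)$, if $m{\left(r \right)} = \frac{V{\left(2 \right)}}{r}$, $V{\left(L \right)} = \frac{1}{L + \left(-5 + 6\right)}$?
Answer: $\frac{20617}{3} \approx 6872.3$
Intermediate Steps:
$v{\left(F \right)} = 10$
$V{\left(L \right)} = \frac{1}{1 + L}$ ($V{\left(L \right)} = \frac{1}{L + 1} = \frac{1}{1 + L}$)
$m{\left(r \right)} = \frac{1}{3 r}$ ($m{\left(r \right)} = \frac{1}{\left(1 + 2\right) r} = \frac{1}{3 r}$)
$Z = - \frac{449}{6}$ ($Z = \frac{1}{3 \cdot 2} - 75 = \frac{1}{3} \cdot \frac{1}{2} - 75 = \frac{1}{6} - 75 = - \frac{449}{6} \approx -74.833$)
$\left(Z + v{\left(2 \right)}\right) \left(-106\right) = \left(- \frac{449}{6} + 10\right) \left(-106\right) = \left(- \frac{389}{6}\right) \left(-106\right) = \frac{20617}{3}$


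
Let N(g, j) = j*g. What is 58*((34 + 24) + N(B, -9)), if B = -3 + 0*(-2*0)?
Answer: 4930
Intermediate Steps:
B = -3 (B = -3 + 0*0 = -3 + 0 = -3)
N(g, j) = g*j
58*((34 + 24) + N(B, -9)) = 58*((34 + 24) - 3*(-9)) = 58*(58 + 27) = 58*85 = 4930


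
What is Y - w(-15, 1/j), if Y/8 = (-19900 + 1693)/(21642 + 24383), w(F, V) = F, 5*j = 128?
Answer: 77817/6575 ≈ 11.835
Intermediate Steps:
j = 128/5 (j = (⅕)*128 = 128/5 ≈ 25.600)
Y = -20808/6575 (Y = 8*((-19900 + 1693)/(21642 + 24383)) = 8*(-18207/46025) = 8*(-18207*1/46025) = 8*(-2601/6575) = -20808/6575 ≈ -3.1647)
Y - w(-15, 1/j) = -20808/6575 - 1*(-15) = -20808/6575 + 15 = 77817/6575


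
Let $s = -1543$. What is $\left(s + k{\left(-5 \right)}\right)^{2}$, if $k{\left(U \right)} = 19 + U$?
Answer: $2337841$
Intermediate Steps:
$\left(s + k{\left(-5 \right)}\right)^{2} = \left(-1543 + \left(19 - 5\right)\right)^{2} = \left(-1543 + 14\right)^{2} = \left(-1529\right)^{2} = 2337841$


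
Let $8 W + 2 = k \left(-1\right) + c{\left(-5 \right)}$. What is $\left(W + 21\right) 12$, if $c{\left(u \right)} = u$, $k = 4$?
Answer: $\frac{471}{2} \approx 235.5$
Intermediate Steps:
$W = - \frac{11}{8}$ ($W = - \frac{1}{4} + \frac{4 \left(-1\right) - 5}{8} = - \frac{1}{4} + \frac{-4 - 5}{8} = - \frac{1}{4} + \frac{1}{8} \left(-9\right) = - \frac{1}{4} - \frac{9}{8} = - \frac{11}{8} \approx -1.375$)
$\left(W + 21\right) 12 = \left(- \frac{11}{8} + 21\right) 12 = \frac{157}{8} \cdot 12 = \frac{471}{2}$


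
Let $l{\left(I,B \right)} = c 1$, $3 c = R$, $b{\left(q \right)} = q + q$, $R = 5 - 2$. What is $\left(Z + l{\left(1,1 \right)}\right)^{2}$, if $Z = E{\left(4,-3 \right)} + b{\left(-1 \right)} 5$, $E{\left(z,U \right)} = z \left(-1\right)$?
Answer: $169$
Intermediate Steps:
$E{\left(z,U \right)} = - z$
$R = 3$ ($R = 5 - 2 = 3$)
$b{\left(q \right)} = 2 q$
$c = 1$ ($c = \frac{1}{3} \cdot 3 = 1$)
$Z = -14$ ($Z = \left(-1\right) 4 + 2 \left(-1\right) 5 = -4 - 10 = -14$)
$l{\left(I,B \right)} = 1$ ($l{\left(I,B \right)} = 1 \cdot 1 = 1$)
$\left(Z + l{\left(1,1 \right)}\right)^{2} = \left(-14 + 1\right)^{2} = \left(-13\right)^{2} = 169$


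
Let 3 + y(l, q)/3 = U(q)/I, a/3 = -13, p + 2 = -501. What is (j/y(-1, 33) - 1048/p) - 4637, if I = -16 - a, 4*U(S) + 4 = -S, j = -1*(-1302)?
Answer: -749800403/157439 ≈ -4762.5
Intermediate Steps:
p = -503 (p = -2 - 501 = -503)
a = -39 (a = 3*(-13) = -39)
j = 1302
U(S) = -1 - S/4 (U(S) = -1 + (-S)/4 = -1 - S/4)
I = 23 (I = -16 - 1*(-39) = -16 + 39 = 23)
y(l, q) = -210/23 - 3*q/92 (y(l, q) = -9 + 3*((-1 - q/4)/23) = -9 + 3*((-1 - q/4)*(1/23)) = -9 + 3*(-1/23 - q/92) = -9 + (-3/23 - 3*q/92) = -210/23 - 3*q/92)
(j/y(-1, 33) - 1048/p) - 4637 = (1302/(-210/23 - 3/92*33) - 1048/(-503)) - 4637 = (1302/(-210/23 - 99/92) - 1048*(-1/503)) - 4637 = (1302/(-939/92) + 1048/503) - 4637 = (1302*(-92/939) + 1048/503) - 4637 = (-39928/313 + 1048/503) - 4637 = -19755760/157439 - 4637 = -749800403/157439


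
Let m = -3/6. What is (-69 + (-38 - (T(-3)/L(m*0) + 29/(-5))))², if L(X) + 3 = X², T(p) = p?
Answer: 261121/25 ≈ 10445.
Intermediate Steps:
m = -½ (m = -3*⅙ = -½ ≈ -0.50000)
L(X) = -3 + X²
(-69 + (-38 - (T(-3)/L(m*0) + 29/(-5))))² = (-69 + (-38 - (-3/(-3 + (-½*0)²) + 29/(-5))))² = (-69 + (-38 - (-3/(-3 + 0²) + 29*(-⅕))))² = (-69 + (-38 - (-3/(-3 + 0) - 29/5)))² = (-69 + (-38 - (-3/(-3) - 29/5)))² = (-69 + (-38 - (-3*(-⅓) - 29/5)))² = (-69 + (-38 - (1 - 29/5)))² = (-69 + (-38 - 1*(-24/5)))² = (-69 + (-38 + 24/5))² = (-69 - 166/5)² = (-511/5)² = 261121/25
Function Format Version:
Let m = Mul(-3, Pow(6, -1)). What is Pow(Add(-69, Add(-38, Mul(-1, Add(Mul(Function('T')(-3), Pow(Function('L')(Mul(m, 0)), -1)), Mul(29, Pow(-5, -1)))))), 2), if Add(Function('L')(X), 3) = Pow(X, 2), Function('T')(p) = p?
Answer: Rational(261121, 25) ≈ 10445.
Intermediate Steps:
m = Rational(-1, 2) (m = Mul(-3, Rational(1, 6)) = Rational(-1, 2) ≈ -0.50000)
Function('L')(X) = Add(-3, Pow(X, 2))
Pow(Add(-69, Add(-38, Mul(-1, Add(Mul(Function('T')(-3), Pow(Function('L')(Mul(m, 0)), -1)), Mul(29, Pow(-5, -1)))))), 2) = Pow(Add(-69, Add(-38, Mul(-1, Add(Mul(-3, Pow(Add(-3, Pow(Mul(Rational(-1, 2), 0), 2)), -1)), Mul(29, Pow(-5, -1)))))), 2) = Pow(Add(-69, Add(-38, Mul(-1, Add(Mul(-3, Pow(Add(-3, Pow(0, 2)), -1)), Mul(29, Rational(-1, 5)))))), 2) = Pow(Add(-69, Add(-38, Mul(-1, Add(Mul(-3, Pow(Add(-3, 0), -1)), Rational(-29, 5))))), 2) = Pow(Add(-69, Add(-38, Mul(-1, Add(Mul(-3, Pow(-3, -1)), Rational(-29, 5))))), 2) = Pow(Add(-69, Add(-38, Mul(-1, Add(Mul(-3, Rational(-1, 3)), Rational(-29, 5))))), 2) = Pow(Add(-69, Add(-38, Mul(-1, Add(1, Rational(-29, 5))))), 2) = Pow(Add(-69, Add(-38, Mul(-1, Rational(-24, 5)))), 2) = Pow(Add(-69, Add(-38, Rational(24, 5))), 2) = Pow(Add(-69, Rational(-166, 5)), 2) = Pow(Rational(-511, 5), 2) = Rational(261121, 25)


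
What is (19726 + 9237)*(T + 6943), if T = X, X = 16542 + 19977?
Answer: 1258789906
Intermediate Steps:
X = 36519
T = 36519
(19726 + 9237)*(T + 6943) = (19726 + 9237)*(36519 + 6943) = 28963*43462 = 1258789906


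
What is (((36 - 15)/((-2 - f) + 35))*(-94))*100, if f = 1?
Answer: -24675/4 ≈ -6168.8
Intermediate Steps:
(((36 - 15)/((-2 - f) + 35))*(-94))*100 = (((36 - 15)/((-2 - 1*1) + 35))*(-94))*100 = ((21/((-2 - 1) + 35))*(-94))*100 = ((21/(-3 + 35))*(-94))*100 = ((21/32)*(-94))*100 = -987/16*100 = -24675/4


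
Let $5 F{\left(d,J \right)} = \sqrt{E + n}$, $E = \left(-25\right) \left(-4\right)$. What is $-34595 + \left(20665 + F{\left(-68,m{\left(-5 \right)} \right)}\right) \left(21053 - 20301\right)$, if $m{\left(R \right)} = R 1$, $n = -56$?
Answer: $15505485 + \frac{1504 \sqrt{11}}{5} \approx 1.5506 \cdot 10^{7}$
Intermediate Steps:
$E = 100$
$m{\left(R \right)} = R$
$F{\left(d,J \right)} = \frac{2 \sqrt{11}}{5}$ ($F{\left(d,J \right)} = \frac{\sqrt{100 - 56}}{5} = \frac{\sqrt{44}}{5} = \frac{2 \sqrt{11}}{5}$)
$-34595 + \left(20665 + F{\left(-68,m{\left(-5 \right)} \right)}\right) \left(21053 - 20301\right) = -34595 + \left(20665 + \frac{2 \sqrt{11}}{5}\right) \left(21053 - 20301\right) = -34595 + \left(20665 + \frac{2 \sqrt{11}}{5}\right) 752 = -34595 + \left(15540080 + \frac{1504 \sqrt{11}}{5}\right) = 15505485 + \frac{1504 \sqrt{11}}{5}$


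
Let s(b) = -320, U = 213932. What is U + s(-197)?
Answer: 213612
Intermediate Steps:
U + s(-197) = 213932 - 320 = 213612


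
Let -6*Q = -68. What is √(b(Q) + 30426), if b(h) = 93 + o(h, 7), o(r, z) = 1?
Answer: 2*√7630 ≈ 174.70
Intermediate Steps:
Q = 34/3 (Q = -⅙*(-68) = 34/3 ≈ 11.333)
b(h) = 94 (b(h) = 93 + 1 = 94)
√(b(Q) + 30426) = √(94 + 30426) = √30520 = 2*√7630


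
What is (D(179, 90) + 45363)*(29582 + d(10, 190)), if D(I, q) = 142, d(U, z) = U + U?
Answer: 1347039010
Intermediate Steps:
d(U, z) = 2*U
(D(179, 90) + 45363)*(29582 + d(10, 190)) = (142 + 45363)*(29582 + 2*10) = 45505*(29582 + 20) = 45505*29602 = 1347039010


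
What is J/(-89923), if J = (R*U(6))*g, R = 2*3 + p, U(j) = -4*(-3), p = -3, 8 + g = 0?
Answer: 288/89923 ≈ 0.0032027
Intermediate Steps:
g = -8 (g = -8 + 0 = -8)
U(j) = 12
R = 3 (R = 2*3 - 3 = 6 - 3 = 3)
J = -288 (J = (3*12)*(-8) = 36*(-8) = -288)
J/(-89923) = -288/(-89923) = -288*(-1/89923) = 288/89923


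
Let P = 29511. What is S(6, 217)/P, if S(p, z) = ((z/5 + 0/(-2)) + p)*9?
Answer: 247/16395 ≈ 0.015066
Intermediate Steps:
S(p, z) = 9*p + 9*z/5 (S(p, z) = ((z*(⅕) + 0*(-½)) + p)*9 = ((z/5 + 0) + p)*9 = (z/5 + p)*9 = (p + z/5)*9 = 9*p + 9*z/5)
S(6, 217)/P = (9*6 + (9/5)*217)/29511 = (54 + 1953/5)*(1/29511) = (2223/5)*(1/29511) = 247/16395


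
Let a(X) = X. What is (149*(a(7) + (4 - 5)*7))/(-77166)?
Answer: 0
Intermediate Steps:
(149*(a(7) + (4 - 5)*7))/(-77166) = (149*(7 + (4 - 5)*7))/(-77166) = (149*(7 - 1*7))*(-1/77166) = (149*(7 - 7))*(-1/77166) = (149*0)*(-1/77166) = 0*(-1/77166) = 0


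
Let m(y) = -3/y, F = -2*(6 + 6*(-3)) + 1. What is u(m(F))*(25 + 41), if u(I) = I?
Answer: -198/25 ≈ -7.9200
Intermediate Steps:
F = 25 (F = -2*(6 - 18) + 1 = -2*(-12) + 1 = 24 + 1 = 25)
u(m(F))*(25 + 41) = (-3/25)*(25 + 41) = -3*1/25*66 = -3/25*66 = -198/25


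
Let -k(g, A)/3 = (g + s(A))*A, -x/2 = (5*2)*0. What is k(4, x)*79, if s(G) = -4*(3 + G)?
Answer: 0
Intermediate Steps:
s(G) = -12 - 4*G
x = 0 (x = -2*5*2*0 = -20*0 = -2*0 = 0)
k(g, A) = -3*A*(-12 + g - 4*A) (k(g, A) = -3*(g + (-12 - 4*A))*A = -3*(-12 + g - 4*A)*A = -3*A*(-12 + g - 4*A))
k(4, x)*79 = (3*0*(12 - 1*4 + 4*0))*79 = (3*0*(12 - 4 + 0))*79 = (3*0*8)*79 = 0*79 = 0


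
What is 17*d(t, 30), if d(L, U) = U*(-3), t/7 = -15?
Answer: -1530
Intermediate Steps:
t = -105 (t = 7*(-15) = -105)
d(L, U) = -3*U
17*d(t, 30) = 17*(-3*30) = 17*(-90) = -1530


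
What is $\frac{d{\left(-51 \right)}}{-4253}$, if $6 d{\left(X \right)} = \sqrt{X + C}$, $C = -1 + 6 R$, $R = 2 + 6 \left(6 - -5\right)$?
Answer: $- \frac{\sqrt{89}}{12759} \approx -0.0007394$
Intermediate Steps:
$R = 68$ ($R = 2 + 6 \left(6 + 5\right) = 2 + 6 \cdot 11 = 2 + 66 = 68$)
$C = 407$ ($C = -1 + 6 \cdot 68 = -1 + 408 = 407$)
$d{\left(X \right)} = \frac{\sqrt{407 + X}}{6}$ ($d{\left(X \right)} = \frac{\sqrt{X + 407}}{6} = \frac{\sqrt{407 + X}}{6}$)
$\frac{d{\left(-51 \right)}}{-4253} = \frac{\frac{1}{6} \sqrt{407 - 51}}{-4253} = \frac{\sqrt{356}}{6} \left(- \frac{1}{4253}\right) = \frac{2 \sqrt{89}}{6} \left(- \frac{1}{4253}\right) = \frac{\sqrt{89}}{3} \left(- \frac{1}{4253}\right) = - \frac{\sqrt{89}}{12759}$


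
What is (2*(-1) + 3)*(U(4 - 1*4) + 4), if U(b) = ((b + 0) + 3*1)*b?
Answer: 4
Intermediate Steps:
U(b) = b*(3 + b) (U(b) = (b + 3)*b = (3 + b)*b = b*(3 + b))
(2*(-1) + 3)*(U(4 - 1*4) + 4) = (2*(-1) + 3)*((4 - 1*4)*(3 + (4 - 1*4)) + 4) = (-2 + 3)*((4 - 4)*(3 + (4 - 4)) + 4) = 1*(0*(3 + 0) + 4) = 1*(0*3 + 4) = 1*(0 + 4) = 1*4 = 4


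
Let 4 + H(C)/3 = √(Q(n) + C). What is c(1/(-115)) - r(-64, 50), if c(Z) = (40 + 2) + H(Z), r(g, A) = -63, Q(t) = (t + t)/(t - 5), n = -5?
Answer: 93 + 3*√13110/115 ≈ 95.987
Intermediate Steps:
Q(t) = 2*t/(-5 + t) (Q(t) = (2*t)/(-5 + t) = 2*t/(-5 + t))
H(C) = -12 + 3*√(1 + C) (H(C) = -12 + 3*√(2*(-5)/(-5 - 5) + C) = -12 + 3*√(2*(-5)/(-10) + C) = -12 + 3*√(2*(-5)*(-⅒) + C) = -12 + 3*√(1 + C))
c(Z) = 30 + 3*√(1 + Z) (c(Z) = (40 + 2) + (-12 + 3*√(1 + Z)) = 42 + (-12 + 3*√(1 + Z)) = 30 + 3*√(1 + Z))
c(1/(-115)) - r(-64, 50) = (30 + 3*√(1 + 1/(-115))) - 1*(-63) = (30 + 3*√(1 - 1/115)) + 63 = (30 + 3*√(114/115)) + 63 = (30 + 3*(√13110/115)) + 63 = (30 + 3*√13110/115) + 63 = 93 + 3*√13110/115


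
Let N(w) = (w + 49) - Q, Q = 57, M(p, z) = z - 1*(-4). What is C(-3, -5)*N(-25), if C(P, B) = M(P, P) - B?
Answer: -198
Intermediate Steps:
M(p, z) = 4 + z (M(p, z) = z + 4 = 4 + z)
C(P, B) = 4 + P - B (C(P, B) = (4 + P) - B = 4 + P - B)
N(w) = -8 + w (N(w) = (w + 49) - 1*57 = (49 + w) - 57 = -8 + w)
C(-3, -5)*N(-25) = (4 - 3 - 1*(-5))*(-8 - 25) = (4 - 3 + 5)*(-33) = 6*(-33) = -198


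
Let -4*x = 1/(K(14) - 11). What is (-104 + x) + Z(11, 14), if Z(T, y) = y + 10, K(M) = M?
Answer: -961/12 ≈ -80.083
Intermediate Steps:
x = -1/12 (x = -1/(4*(14 - 11)) = -¼/3 = -¼*⅓ = -1/12 ≈ -0.083333)
Z(T, y) = 10 + y
(-104 + x) + Z(11, 14) = (-104 - 1/12) + (10 + 14) = -1249/12 + 24 = -961/12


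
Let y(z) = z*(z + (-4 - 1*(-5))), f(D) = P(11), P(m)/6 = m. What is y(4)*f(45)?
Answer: 1320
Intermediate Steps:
P(m) = 6*m
f(D) = 66 (f(D) = 6*11 = 66)
y(z) = z*(1 + z) (y(z) = z*(z + (-4 + 5)) = z*(z + 1) = z*(1 + z))
y(4)*f(45) = (4*(1 + 4))*66 = (4*5)*66 = 20*66 = 1320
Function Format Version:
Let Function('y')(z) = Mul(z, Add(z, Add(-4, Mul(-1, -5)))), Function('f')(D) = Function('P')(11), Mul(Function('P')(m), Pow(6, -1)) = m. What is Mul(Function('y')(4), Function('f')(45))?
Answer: 1320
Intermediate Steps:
Function('P')(m) = Mul(6, m)
Function('f')(D) = 66 (Function('f')(D) = Mul(6, 11) = 66)
Function('y')(z) = Mul(z, Add(1, z)) (Function('y')(z) = Mul(z, Add(z, Add(-4, 5))) = Mul(z, Add(z, 1)) = Mul(z, Add(1, z)))
Mul(Function('y')(4), Function('f')(45)) = Mul(Mul(4, Add(1, 4)), 66) = Mul(Mul(4, 5), 66) = Mul(20, 66) = 1320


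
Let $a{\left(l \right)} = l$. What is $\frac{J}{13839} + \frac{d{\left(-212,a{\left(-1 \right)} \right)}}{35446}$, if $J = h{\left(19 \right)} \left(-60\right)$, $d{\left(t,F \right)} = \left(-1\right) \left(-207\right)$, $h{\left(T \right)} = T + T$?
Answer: $- \frac{25984069}{163512398} \approx -0.15891$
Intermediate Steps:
$h{\left(T \right)} = 2 T$
$d{\left(t,F \right)} = 207$
$J = -2280$ ($J = 2 \cdot 19 \left(-60\right) = 38 \left(-60\right) = -2280$)
$\frac{J}{13839} + \frac{d{\left(-212,a{\left(-1 \right)} \right)}}{35446} = - \frac{2280}{13839} + \frac{207}{35446} = \left(-2280\right) \frac{1}{13839} + 207 \cdot \frac{1}{35446} = - \frac{760}{4613} + \frac{207}{35446} = - \frac{25984069}{163512398}$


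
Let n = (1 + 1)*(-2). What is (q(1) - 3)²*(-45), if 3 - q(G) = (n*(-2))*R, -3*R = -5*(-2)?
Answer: -32000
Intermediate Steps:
R = -10/3 (R = -(-5)*(-2)/3 = -⅓*10 = -10/3 ≈ -3.3333)
n = -4 (n = 2*(-2) = -4)
q(G) = 89/3 (q(G) = 3 - (-4*(-2))*(-10)/3 = 3 - 8*(-10)/3 = 3 - 1*(-80/3) = 3 + 80/3 = 89/3)
(q(1) - 3)²*(-45) = (89/3 - 3)²*(-45) = (80/3)²*(-45) = (6400/9)*(-45) = -32000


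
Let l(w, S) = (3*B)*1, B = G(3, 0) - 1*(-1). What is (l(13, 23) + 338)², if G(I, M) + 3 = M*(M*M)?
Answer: 110224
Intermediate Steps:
G(I, M) = -3 + M³ (G(I, M) = -3 + M*(M*M) = -3 + M*M² = -3 + M³)
B = -2 (B = (-3 + 0³) - 1*(-1) = (-3 + 0) + 1 = -3 + 1 = -2)
l(w, S) = -6 (l(w, S) = (3*(-2))*1 = -6*1 = -6)
(l(13, 23) + 338)² = (-6 + 338)² = 332² = 110224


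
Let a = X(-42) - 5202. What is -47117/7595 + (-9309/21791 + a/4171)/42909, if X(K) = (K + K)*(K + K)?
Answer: -178578006885052/28785789639695 ≈ -6.2037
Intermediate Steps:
X(K) = 4*K² (X(K) = (2*K)*(2*K) = 4*K²)
a = 1854 (a = 4*(-42)² - 5202 = 4*1764 - 5202 = 7056 - 5202 = 1854)
-47117/7595 + (-9309/21791 + a/4171)/42909 = -47117/7595 + (-9309/21791 + 1854/4171)/42909 = -47117*1/7595 + (-9309*1/21791 + 1854*(1/4171))*(1/42909) = -6731/1085 + (-9309/21791 + 1854/4171)*(1/42909) = -6731/1085 + (1572675/90890261)*(1/42909) = -6731/1085 + 524225/1300003403083 = -178578006885052/28785789639695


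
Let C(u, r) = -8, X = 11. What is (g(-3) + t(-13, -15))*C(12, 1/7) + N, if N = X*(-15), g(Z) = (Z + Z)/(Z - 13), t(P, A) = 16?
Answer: -296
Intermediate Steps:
g(Z) = 2*Z/(-13 + Z) (g(Z) = (2*Z)/(-13 + Z) = 2*Z/(-13 + Z))
N = -165 (N = 11*(-15) = -165)
(g(-3) + t(-13, -15))*C(12, 1/7) + N = (2*(-3)/(-13 - 3) + 16)*(-8) - 165 = (2*(-3)/(-16) + 16)*(-8) - 165 = (2*(-3)*(-1/16) + 16)*(-8) - 165 = (3/8 + 16)*(-8) - 165 = (131/8)*(-8) - 165 = -131 - 165 = -296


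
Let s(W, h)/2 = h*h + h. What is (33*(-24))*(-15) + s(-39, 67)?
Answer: 20992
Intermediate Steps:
s(W, h) = 2*h + 2*h² (s(W, h) = 2*(h*h + h) = 2*(h² + h) = 2*(h + h²) = 2*h + 2*h²)
(33*(-24))*(-15) + s(-39, 67) = (33*(-24))*(-15) + 2*67*(1 + 67) = -792*(-15) + 2*67*68 = 11880 + 9112 = 20992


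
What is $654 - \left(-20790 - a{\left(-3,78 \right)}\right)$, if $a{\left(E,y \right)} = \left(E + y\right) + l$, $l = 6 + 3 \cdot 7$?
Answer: $21546$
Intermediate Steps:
$l = 27$ ($l = 6 + 21 = 27$)
$a{\left(E,y \right)} = 27 + E + y$ ($a{\left(E,y \right)} = \left(E + y\right) + 27 = 27 + E + y$)
$654 - \left(-20790 - a{\left(-3,78 \right)}\right) = 654 - \left(-20790 - \left(27 - 3 + 78\right)\right) = 654 - \left(-20790 - 102\right) = 654 - -20892 = 654 + 20892 = 21546$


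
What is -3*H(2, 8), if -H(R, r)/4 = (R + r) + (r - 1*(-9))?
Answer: 324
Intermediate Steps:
H(R, r) = -36 - 8*r - 4*R (H(R, r) = -4*((R + r) + (r - 1*(-9))) = -4*((R + r) + (r + 9)) = -4*((R + r) + (9 + r)) = -4*(9 + R + 2*r) = -36 - 8*r - 4*R)
-3*H(2, 8) = -3*(-36 - 8*8 - 4*2) = -3*(-36 - 64 - 8) = -3*(-108) = 324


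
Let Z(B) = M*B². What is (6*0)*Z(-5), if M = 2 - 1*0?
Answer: 0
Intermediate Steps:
M = 2 (M = 2 + 0 = 2)
Z(B) = 2*B²
(6*0)*Z(-5) = (6*0)*(2*(-5)²) = 0*(2*25) = 0*50 = 0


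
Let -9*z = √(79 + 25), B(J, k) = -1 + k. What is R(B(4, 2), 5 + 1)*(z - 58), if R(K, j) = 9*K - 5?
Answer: -232 - 8*√26/9 ≈ -236.53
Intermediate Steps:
z = -2*√26/9 (z = -√(79 + 25)/9 = -2*√26/9 ≈ -1.1331)
R(K, j) = -5 + 9*K
R(B(4, 2), 5 + 1)*(z - 58) = (-5 + 9*(-1 + 2))*(-2*√26/9 - 58) = (-5 + 9*1)*(-58 - 2*√26/9) = (-5 + 9)*(-58 - 2*√26/9) = 4*(-58 - 2*√26/9) = -232 - 8*√26/9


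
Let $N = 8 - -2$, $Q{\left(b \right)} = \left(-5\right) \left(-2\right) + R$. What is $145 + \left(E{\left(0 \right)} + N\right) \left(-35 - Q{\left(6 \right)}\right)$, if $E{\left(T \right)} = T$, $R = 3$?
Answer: $-335$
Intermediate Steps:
$Q{\left(b \right)} = 13$ ($Q{\left(b \right)} = \left(-5\right) \left(-2\right) + 3 = 10 + 3 = 13$)
$N = 10$ ($N = 8 + 2 = 10$)
$145 + \left(E{\left(0 \right)} + N\right) \left(-35 - Q{\left(6 \right)}\right) = 145 + \left(0 + 10\right) \left(-35 - 13\right) = 145 + 10 \left(-35 - 13\right) = 145 + 10 \left(-48\right) = 145 - 480 = -335$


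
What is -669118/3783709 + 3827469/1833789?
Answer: 4418335891473/2312841314467 ≈ 1.9103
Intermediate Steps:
-669118/3783709 + 3827469/1833789 = -669118*1/3783709 + 3827469*(1/1833789) = -669118/3783709 + 1275823/611263 = 4418335891473/2312841314467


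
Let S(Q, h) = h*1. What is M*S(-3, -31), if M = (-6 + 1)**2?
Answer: -775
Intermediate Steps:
S(Q, h) = h
M = 25 (M = (-5)**2 = 25)
M*S(-3, -31) = 25*(-31) = -775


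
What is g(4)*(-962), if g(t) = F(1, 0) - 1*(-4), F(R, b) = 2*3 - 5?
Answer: -4810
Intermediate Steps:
F(R, b) = 1 (F(R, b) = 6 - 5 = 1)
g(t) = 5 (g(t) = 1 - 1*(-4) = 1 + 4 = 5)
g(4)*(-962) = 5*(-962) = -4810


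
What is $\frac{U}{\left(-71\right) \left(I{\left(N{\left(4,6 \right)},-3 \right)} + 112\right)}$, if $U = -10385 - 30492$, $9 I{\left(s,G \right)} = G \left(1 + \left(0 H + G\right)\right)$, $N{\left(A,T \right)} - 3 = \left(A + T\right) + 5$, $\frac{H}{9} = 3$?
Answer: $\frac{122631}{23998} \approx 5.1101$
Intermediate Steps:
$H = 27$ ($H = 9 \cdot 3 = 27$)
$N{\left(A,T \right)} = 8 + A + T$ ($N{\left(A,T \right)} = 3 + \left(\left(A + T\right) + 5\right) = 3 + \left(5 + A + T\right) = 8 + A + T$)
$I{\left(s,G \right)} = \frac{G \left(1 + G\right)}{9}$ ($I{\left(s,G \right)} = \frac{G \left(1 + \left(0 \cdot 27 + G\right)\right)}{9} = \frac{G \left(1 + \left(0 + G\right)\right)}{9} = \frac{G \left(1 + G\right)}{9}$)
$U = -40877$
$\frac{U}{\left(-71\right) \left(I{\left(N{\left(4,6 \right)},-3 \right)} + 112\right)} = - \frac{40877}{\left(-71\right) \left(\frac{1}{9} \left(-3\right) \left(1 - 3\right) + 112\right)} = - \frac{40877}{\left(-71\right) \left(\frac{1}{9} \left(-3\right) \left(-2\right) + 112\right)} = - \frac{40877}{\left(-71\right) \left(\frac{2}{3} + 112\right)} = - \frac{40877}{\left(-71\right) \frac{338}{3}} = - \frac{40877}{- \frac{23998}{3}} = \left(-40877\right) \left(- \frac{3}{23998}\right) = \frac{122631}{23998}$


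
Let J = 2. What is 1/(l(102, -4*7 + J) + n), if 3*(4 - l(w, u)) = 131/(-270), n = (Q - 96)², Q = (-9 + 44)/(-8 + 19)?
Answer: 98010/844785101 ≈ 0.00011602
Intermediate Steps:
Q = 35/11 ≈ 3.1818
n = 1042441/121 (n = (35/11 - 96)² = (-1021/11)² = 1042441/121 ≈ 8615.2)
l(w, u) = 3371/810 (l(w, u) = 4 - 131/(3*(-270)) = 4 - 131*(-1)/(3*270) = 4 - ⅓*(-131/270) = 4 + 131/810 = 3371/810)
1/(l(102, -4*7 + J) + n) = 1/(3371/810 + 1042441/121) = 1/(844785101/98010) = 98010/844785101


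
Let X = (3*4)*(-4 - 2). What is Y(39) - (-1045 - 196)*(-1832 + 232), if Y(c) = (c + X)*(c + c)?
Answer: -1988174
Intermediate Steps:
X = -72 (X = 12*(-6) = -72)
Y(c) = 2*c*(-72 + c) (Y(c) = (c - 72)*(c + c) = (-72 + c)*(2*c) = 2*c*(-72 + c))
Y(39) - (-1045 - 196)*(-1832 + 232) = 2*39*(-72 + 39) - (-1045 - 196)*(-1832 + 232) = 2*39*(-33) - (-1241)*(-1600) = -2574 - 1*1985600 = -2574 - 1985600 = -1988174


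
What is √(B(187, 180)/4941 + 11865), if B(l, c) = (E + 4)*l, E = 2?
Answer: √3576191307/549 ≈ 108.93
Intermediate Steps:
B(l, c) = 6*l (B(l, c) = (2 + 4)*l = 6*l)
√(B(187, 180)/4941 + 11865) = √((6*187)/4941 + 11865) = √(1122*(1/4941) + 11865) = √(374/1647 + 11865) = √(19542029/1647) = √3576191307/549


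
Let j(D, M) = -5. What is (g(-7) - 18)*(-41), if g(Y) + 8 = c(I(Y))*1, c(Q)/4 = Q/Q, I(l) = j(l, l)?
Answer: 902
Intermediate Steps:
I(l) = -5
c(Q) = 4 (c(Q) = 4*(Q/Q) = 4*1 = 4)
g(Y) = -4 (g(Y) = -8 + 4*1 = -8 + 4 = -4)
(g(-7) - 18)*(-41) = (-4 - 18)*(-41) = -22*(-41) = 902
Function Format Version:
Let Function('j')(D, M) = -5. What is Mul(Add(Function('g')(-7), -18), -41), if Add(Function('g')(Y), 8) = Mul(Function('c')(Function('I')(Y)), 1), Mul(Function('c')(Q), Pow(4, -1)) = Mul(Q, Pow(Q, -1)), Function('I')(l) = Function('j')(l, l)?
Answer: 902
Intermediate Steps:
Function('I')(l) = -5
Function('c')(Q) = 4 (Function('c')(Q) = Mul(4, Mul(Q, Pow(Q, -1))) = Mul(4, 1) = 4)
Function('g')(Y) = -4 (Function('g')(Y) = Add(-8, Mul(4, 1)) = Add(-8, 4) = -4)
Mul(Add(Function('g')(-7), -18), -41) = Mul(Add(-4, -18), -41) = Mul(-22, -41) = 902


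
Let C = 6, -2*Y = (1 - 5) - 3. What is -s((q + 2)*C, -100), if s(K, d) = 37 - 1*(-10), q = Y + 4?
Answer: -47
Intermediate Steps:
Y = 7/2 (Y = -((1 - 5) - 3)/2 = -(-4 - 3)/2 = -½*(-7) = 7/2 ≈ 3.5000)
q = 15/2 (q = 7/2 + 4 = 15/2 ≈ 7.5000)
s(K, d) = 47 (s(K, d) = 37 + 10 = 47)
-s((q + 2)*C, -100) = -1*47 = -47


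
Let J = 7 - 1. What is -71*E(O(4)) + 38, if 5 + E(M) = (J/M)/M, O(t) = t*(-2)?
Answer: 12363/32 ≈ 386.34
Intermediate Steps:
O(t) = -2*t
J = 6
E(M) = -5 + 6/M**2 (E(M) = -5 + (6/M)/M = -5 + 6/M**2)
-71*E(O(4)) + 38 = -71*(-5 + 6/(-2*4)**2) + 38 = -71*(-5 + 6/(-8)**2) + 38 = -71*(-5 + 6*(1/64)) + 38 = -71*(-5 + 3/32) + 38 = -71*(-157/32) + 38 = 11147/32 + 38 = 12363/32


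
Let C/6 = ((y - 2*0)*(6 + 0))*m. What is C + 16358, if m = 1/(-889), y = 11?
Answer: 14541866/889 ≈ 16358.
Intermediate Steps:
m = -1/889 ≈ -0.0011249
C = -396/889 (C = 6*(((11 - 2*0)*(6 + 0))*(-1/889)) = 6*(((11 + 0)*6)*(-1/889)) = 6*((11*6)*(-1/889)) = 6*(66*(-1/889)) = 6*(-66/889) = -396/889 ≈ -0.44544)
C + 16358 = -396/889 + 16358 = 14541866/889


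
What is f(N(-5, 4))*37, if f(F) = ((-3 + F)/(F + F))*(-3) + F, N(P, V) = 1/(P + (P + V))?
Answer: -3182/3 ≈ -1060.7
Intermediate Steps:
N(P, V) = 1/(V + 2*P)
f(F) = F - 3*(-3 + F)/(2*F) (f(F) = ((-3 + F)/((2*F)))*(-3) + F = ((-3 + F)*(1/(2*F)))*(-3) + F = ((-3 + F)/(2*F))*(-3) + F = -3*(-3 + F)/(2*F) + F = F - 3*(-3 + F)/(2*F))
f(N(-5, 4))*37 = (-3/2 + 1/(4 + 2*(-5)) + 9/(2*(1/(4 + 2*(-5)))))*37 = (-3/2 + 1/(4 - 10) + 9/(2*(1/(4 - 10))))*37 = (-3/2 + 1/(-6) + 9/(2*(1/(-6))))*37 = (-3/2 - ⅙ + 9/(2*(-⅙)))*37 = (-3/2 - ⅙ + (9/2)*(-6))*37 = (-3/2 - ⅙ - 27)*37 = -86/3*37 = -3182/3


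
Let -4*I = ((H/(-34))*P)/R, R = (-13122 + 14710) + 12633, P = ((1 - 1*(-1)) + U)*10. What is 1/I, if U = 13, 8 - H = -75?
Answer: 967028/6225 ≈ 155.35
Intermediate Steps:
H = 83 (H = 8 - 1*(-75) = 8 + 75 = 83)
P = 150 (P = ((1 - 1*(-1)) + 13)*10 = ((1 + 1) + 13)*10 = (2 + 13)*10 = 15*10 = 150)
R = 14221 (R = 1588 + 12633 = 14221)
I = 6225/967028 (I = -(83/(-34))*150/(4*14221) = -(83*(-1/34))*150/(4*14221) = -(-83/34*150)/(4*14221) = -(-6225)/(68*14221) = -¼*(-6225/241757) = 6225/967028 ≈ 0.0064372)
1/I = 1/(6225/967028) = 967028/6225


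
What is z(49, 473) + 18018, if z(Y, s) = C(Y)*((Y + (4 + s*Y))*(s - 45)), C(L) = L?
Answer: 487197578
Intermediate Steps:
z(Y, s) = Y*(-45 + s)*(4 + Y + Y*s) (z(Y, s) = Y*((Y + (4 + s*Y))*(s - 45)) = Y*((Y + (4 + Y*s))*(-45 + s)) = Y*((4 + Y + Y*s)*(-45 + s)) = Y*((-45 + s)*(4 + Y + Y*s)) = Y*(-45 + s)*(4 + Y + Y*s))
z(49, 473) + 18018 = 49*(-180 - 45*49 + 4*473 + 49*473² - 44*49*473) + 18018 = 49*(-180 - 2205 + 1892 + 49*223729 - 1019788) + 18018 = 49*(-180 - 2205 + 1892 + 10962721 - 1019788) + 18018 = 49*9942440 + 18018 = 487179560 + 18018 = 487197578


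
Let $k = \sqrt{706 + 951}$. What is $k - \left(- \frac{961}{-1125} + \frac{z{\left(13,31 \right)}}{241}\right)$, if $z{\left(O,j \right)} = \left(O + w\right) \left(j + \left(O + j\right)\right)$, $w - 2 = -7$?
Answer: $- \frac{906601}{271125} + \sqrt{1657} \approx 37.362$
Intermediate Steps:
$w = -5$ ($w = 2 - 7 = -5$)
$z{\left(O,j \right)} = \left(-5 + O\right) \left(O + 2 j\right)$ ($z{\left(O,j \right)} = \left(O - 5\right) \left(j + \left(O + j\right)\right) = \left(-5 + O\right) \left(O + 2 j\right)$)
$k = \sqrt{1657} \approx 40.706$
$k - \left(- \frac{961}{-1125} + \frac{z{\left(13,31 \right)}}{241}\right) = \sqrt{1657} - \left(- \frac{961}{-1125} + \frac{13^{2} - 310 - 65 + 2 \cdot 13 \cdot 31}{241}\right) = \sqrt{1657} - \left(\left(-961\right) \left(- \frac{1}{1125}\right) + \left(169 - 310 - 65 + 806\right) \frac{1}{241}\right) = \sqrt{1657} - \left(\frac{961}{1125} + 600 \cdot \frac{1}{241}\right) = \sqrt{1657} - \left(\frac{961}{1125} + \frac{600}{241}\right) = \sqrt{1657} - \frac{906601}{271125} = - \frac{906601}{271125} + \sqrt{1657}$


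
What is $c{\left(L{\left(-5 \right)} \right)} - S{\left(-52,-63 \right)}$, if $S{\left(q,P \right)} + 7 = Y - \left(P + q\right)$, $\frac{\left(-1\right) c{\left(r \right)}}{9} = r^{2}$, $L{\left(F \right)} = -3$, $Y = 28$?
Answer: $-217$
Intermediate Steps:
$c{\left(r \right)} = - 9 r^{2}$
$S{\left(q,P \right)} = 21 - P - q$ ($S{\left(q,P \right)} = -7 - \left(-28 + P + q\right) = 21 - P - q$)
$c{\left(L{\left(-5 \right)} \right)} - S{\left(-52,-63 \right)} = - 9 \left(-3\right)^{2} - \left(21 - -63 - -52\right) = \left(-9\right) 9 - \left(21 + 63 + 52\right) = -81 - 136 = -217$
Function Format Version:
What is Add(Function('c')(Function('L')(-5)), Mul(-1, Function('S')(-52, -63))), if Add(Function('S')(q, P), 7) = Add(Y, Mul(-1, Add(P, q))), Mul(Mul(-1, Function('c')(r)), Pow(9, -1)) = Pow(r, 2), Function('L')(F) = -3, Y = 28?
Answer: -217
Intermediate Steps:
Function('c')(r) = Mul(-9, Pow(r, 2))
Function('S')(q, P) = Add(21, Mul(-1, P), Mul(-1, q)) (Function('S')(q, P) = Add(-7, Add(28, Mul(-1, Add(P, q)))) = Add(-7, Add(28, Add(Mul(-1, P), Mul(-1, q)))) = Add(-7, Add(28, Mul(-1, P), Mul(-1, q))) = Add(21, Mul(-1, P), Mul(-1, q)))
Add(Function('c')(Function('L')(-5)), Mul(-1, Function('S')(-52, -63))) = Add(Mul(-9, Pow(-3, 2)), Mul(-1, Add(21, Mul(-1, -63), Mul(-1, -52)))) = Add(Mul(-9, 9), Mul(-1, Add(21, 63, 52))) = Add(-81, Mul(-1, 136)) = Add(-81, -136) = -217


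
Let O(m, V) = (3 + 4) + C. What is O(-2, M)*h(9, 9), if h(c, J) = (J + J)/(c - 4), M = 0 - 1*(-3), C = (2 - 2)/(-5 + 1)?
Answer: 126/5 ≈ 25.200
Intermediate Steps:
C = 0 (C = 0/(-4) = 0*(-¼) = 0)
M = 3 (M = 0 + 3 = 3)
O(m, V) = 7 (O(m, V) = (3 + 4) + 0 = 7 + 0 = 7)
h(c, J) = 2*J/(-4 + c) (h(c, J) = (2*J)/(-4 + c) = 2*J/(-4 + c))
O(-2, M)*h(9, 9) = 7*(2*9/(-4 + 9)) = 7*(2*9/5) = 7*(2*9*(⅕)) = 7*(18/5) = 126/5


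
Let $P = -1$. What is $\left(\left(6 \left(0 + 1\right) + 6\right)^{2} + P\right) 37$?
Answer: $5291$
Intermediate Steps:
$\left(\left(6 \left(0 + 1\right) + 6\right)^{2} + P\right) 37 = \left(\left(6 \left(0 + 1\right) + 6\right)^{2} - 1\right) 37 = \left(\left(6 \cdot 1 + 6\right)^{2} - 1\right) 37 = \left(\left(6 + 6\right)^{2} - 1\right) 37 = \left(12^{2} - 1\right) 37 = \left(144 - 1\right) 37 = 143 \cdot 37 = 5291$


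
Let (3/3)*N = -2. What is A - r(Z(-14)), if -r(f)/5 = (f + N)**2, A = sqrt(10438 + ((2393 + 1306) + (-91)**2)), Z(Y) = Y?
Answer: 1280 + sqrt(22418) ≈ 1429.7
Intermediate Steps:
N = -2
A = sqrt(22418) (A = sqrt(10438 + (3699 + 8281)) = sqrt(10438 + 11980) = sqrt(22418) ≈ 149.73)
r(f) = -5*(-2 + f)**2 (r(f) = -5*(f - 2)**2 = -5*(-2 + f)**2)
A - r(Z(-14)) = sqrt(22418) - (-5)*(-2 - 14)**2 = sqrt(22418) - (-5)*(-16)**2 = sqrt(22418) - (-5)*256 = sqrt(22418) - 1*(-1280) = sqrt(22418) + 1280 = 1280 + sqrt(22418)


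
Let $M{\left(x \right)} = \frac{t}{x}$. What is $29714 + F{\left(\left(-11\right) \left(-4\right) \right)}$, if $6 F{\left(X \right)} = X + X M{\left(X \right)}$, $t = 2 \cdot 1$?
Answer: $\frac{89165}{3} \approx 29722.0$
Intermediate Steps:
$t = 2$
$M{\left(x \right)} = \frac{2}{x}$
$F{\left(X \right)} = \frac{1}{3} + \frac{X}{6}$ ($F{\left(X \right)} = \frac{X + X \frac{2}{X}}{6} = \frac{X + 2}{6} = \frac{2 + X}{6} = \frac{1}{3} + \frac{X}{6}$)
$29714 + F{\left(\left(-11\right) \left(-4\right) \right)} = 29714 + \left(\frac{1}{3} + \frac{\left(-11\right) \left(-4\right)}{6}\right) = 29714 + \left(\frac{1}{3} + \frac{1}{6} \cdot 44\right) = 29714 + \left(\frac{1}{3} + \frac{22}{3}\right) = 29714 + \frac{23}{3} = \frac{89165}{3}$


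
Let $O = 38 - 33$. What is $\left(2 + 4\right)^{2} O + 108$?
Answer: $288$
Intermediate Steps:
$O = 5$
$\left(2 + 4\right)^{2} O + 108 = \left(2 + 4\right)^{2} \cdot 5 + 108 = 6^{2} \cdot 5 + 108 = 36 \cdot 5 + 108 = 180 + 108 = 288$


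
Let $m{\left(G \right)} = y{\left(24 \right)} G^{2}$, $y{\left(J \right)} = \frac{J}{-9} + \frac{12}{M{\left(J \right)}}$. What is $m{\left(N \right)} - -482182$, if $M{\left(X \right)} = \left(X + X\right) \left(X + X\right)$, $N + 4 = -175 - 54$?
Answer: $\frac{64837265}{192} \approx 3.3769 \cdot 10^{5}$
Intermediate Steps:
$N = -233$ ($N = -4 - 229 = -233$)
$M{\left(X \right)} = 4 X^{2}$ ($M{\left(X \right)} = 2 X 2 X = 4 X^{2}$)
$y{\left(J \right)} = \frac{3}{J^{2}} - \frac{J}{9}$ ($y{\left(J \right)} = \frac{J}{-9} + \frac{12}{4 J^{2}} = J \left(- \frac{1}{9}\right) + 12 \frac{1}{4 J^{2}} = - \frac{J}{9} + \frac{3}{J^{2}} = \frac{3}{J^{2}} - \frac{J}{9}$)
$m{\left(G \right)} = - \frac{511 G^{2}}{192}$ ($m{\left(G \right)} = \left(\frac{3}{576} - \frac{8}{3}\right) G^{2} = \left(3 \cdot \frac{1}{576} - \frac{8}{3}\right) G^{2} = \left(\frac{1}{192} - \frac{8}{3}\right) G^{2} = - \frac{511 G^{2}}{192}$)
$m{\left(N \right)} - -482182 = - \frac{511 \left(-233\right)^{2}}{192} - -482182 = \left(- \frac{511}{192}\right) 54289 + 482182 = - \frac{27741679}{192} + 482182 = \frac{64837265}{192}$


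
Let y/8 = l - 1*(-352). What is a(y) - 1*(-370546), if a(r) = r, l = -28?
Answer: 373138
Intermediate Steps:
y = 2592 (y = 8*(-28 - 1*(-352)) = 8*(-28 + 352) = 8*324 = 2592)
a(y) - 1*(-370546) = 2592 - 1*(-370546) = 2592 + 370546 = 373138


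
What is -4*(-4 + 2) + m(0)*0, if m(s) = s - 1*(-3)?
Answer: 8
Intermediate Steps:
m(s) = 3 + s (m(s) = s + 3 = 3 + s)
-4*(-4 + 2) + m(0)*0 = -4*(-4 + 2) + (3 + 0)*0 = -4*(-2) + 3*0 = 8 + 0 = 8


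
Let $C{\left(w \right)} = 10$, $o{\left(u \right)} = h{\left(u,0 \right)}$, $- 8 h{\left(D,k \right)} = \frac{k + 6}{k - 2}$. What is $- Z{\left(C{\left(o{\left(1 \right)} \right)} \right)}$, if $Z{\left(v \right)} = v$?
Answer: $-10$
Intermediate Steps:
$h{\left(D,k \right)} = - \frac{6 + k}{8 \left(-2 + k\right)}$ ($h{\left(D,k \right)} = - \frac{\left(k + 6\right) \frac{1}{k - 2}}{8} = - \frac{\left(6 + k\right) \frac{1}{-2 + k}}{8} = - \frac{\frac{1}{-2 + k} \left(6 + k\right)}{8} = - \frac{6 + k}{8 \left(-2 + k\right)}$)
$o{\left(u \right)} = \frac{3}{8}$ ($o{\left(u \right)} = \frac{-6 - 0}{8 \left(-2 + 0\right)} = \frac{-6 + 0}{8 \left(-2\right)} = \frac{1}{8} \left(- \frac{1}{2}\right) \left(-6\right) = \frac{3}{8}$)
$- Z{\left(C{\left(o{\left(1 \right)} \right)} \right)} = \left(-1\right) 10 = -10$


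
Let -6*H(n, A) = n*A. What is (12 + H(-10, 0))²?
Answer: 144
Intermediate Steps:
H(n, A) = -A*n/6 (H(n, A) = -n*A/6 = -A*n/6)
(12 + H(-10, 0))² = (12 - ⅙*0*(-10))² = (12 + 0)² = 12² = 144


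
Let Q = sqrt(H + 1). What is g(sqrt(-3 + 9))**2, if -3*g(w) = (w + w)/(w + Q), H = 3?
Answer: 20/3 - 8*sqrt(6)/3 ≈ 0.13469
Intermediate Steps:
Q = 2 (Q = sqrt(3 + 1) = sqrt(4) = 2)
g(w) = -2*w/(3*(2 + w)) (g(w) = -(w + w)/(3*(w + 2)) = -2*w/(3*(2 + w)))
g(sqrt(-3 + 9))**2 = (-2*sqrt(-3 + 9)/(6 + 3*sqrt(-3 + 9)))**2 = (-2*sqrt(6)/(6 + 3*sqrt(6)))**2 = 24/(6 + 3*sqrt(6))**2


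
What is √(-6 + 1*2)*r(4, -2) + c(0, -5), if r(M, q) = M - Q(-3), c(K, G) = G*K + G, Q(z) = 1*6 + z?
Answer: -5 + 2*I ≈ -5.0 + 2.0*I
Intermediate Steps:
Q(z) = 6 + z
c(K, G) = G + G*K
r(M, q) = -3 + M (r(M, q) = M - (6 - 3) = M - 1*3 = M - 3 = -3 + M)
√(-6 + 1*2)*r(4, -2) + c(0, -5) = √(-6 + 1*2)*(-3 + 4) - 5*(1 + 0) = √(-6 + 2)*1 - 5*1 = √(-4)*1 - 5 = (2*I)*1 - 5 = 2*I - 5 = -5 + 2*I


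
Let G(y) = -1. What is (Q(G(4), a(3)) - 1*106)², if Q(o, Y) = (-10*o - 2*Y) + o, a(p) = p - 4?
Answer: 9025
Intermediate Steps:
a(p) = -4 + p
Q(o, Y) = -9*o - 2*Y
(Q(G(4), a(3)) - 1*106)² = ((-9*(-1) - 2*(-4 + 3)) - 1*106)² = ((9 - 2*(-1)) - 106)² = ((9 + 2) - 106)² = (11 - 106)² = (-95)² = 9025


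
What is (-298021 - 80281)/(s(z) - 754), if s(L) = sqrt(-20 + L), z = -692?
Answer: 71309927/142307 + 189151*I*sqrt(178)/142307 ≈ 501.1 + 17.733*I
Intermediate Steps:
(-298021 - 80281)/(s(z) - 754) = (-298021 - 80281)/(sqrt(-20 - 692) - 754) = -378302/(sqrt(-712) - 754) = -378302/(2*I*sqrt(178) - 754) = -378302/(-754 + 2*I*sqrt(178))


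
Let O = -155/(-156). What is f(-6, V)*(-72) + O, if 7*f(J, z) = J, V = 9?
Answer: 68477/1092 ≈ 62.708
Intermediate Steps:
O = 155/156 (O = -155*(-1/156) = 155/156 ≈ 0.99359)
f(J, z) = J/7
f(-6, V)*(-72) + O = ((1/7)*(-6))*(-72) + 155/156 = -6/7*(-72) + 155/156 = 432/7 + 155/156 = 68477/1092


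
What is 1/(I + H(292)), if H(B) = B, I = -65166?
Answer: -1/64874 ≈ -1.5414e-5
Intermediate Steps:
1/(I + H(292)) = 1/(-65166 + 292) = 1/(-64874) = -1/64874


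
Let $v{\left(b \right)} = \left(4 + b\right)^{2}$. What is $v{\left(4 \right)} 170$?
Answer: $10880$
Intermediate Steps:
$v{\left(4 \right)} 170 = \left(4 + 4\right)^{2} \cdot 170 = 8^{2} \cdot 170 = 64 \cdot 170 = 10880$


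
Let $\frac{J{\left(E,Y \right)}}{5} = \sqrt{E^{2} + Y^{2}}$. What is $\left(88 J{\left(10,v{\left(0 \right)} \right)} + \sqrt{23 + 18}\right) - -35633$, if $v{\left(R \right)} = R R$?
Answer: $40033 + \sqrt{41} \approx 40039.0$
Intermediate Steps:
$v{\left(R \right)} = R^{2}$
$J{\left(E,Y \right)} = 5 \sqrt{E^{2} + Y^{2}}$
$\left(88 J{\left(10,v{\left(0 \right)} \right)} + \sqrt{23 + 18}\right) - -35633 = \left(88 \cdot 5 \sqrt{10^{2} + \left(0^{2}\right)^{2}} + \sqrt{23 + 18}\right) - -35633 = \left(88 \cdot 5 \sqrt{100 + 0^{2}} + \sqrt{41}\right) + 35633 = \left(88 \cdot 5 \sqrt{100 + 0} + \sqrt{41}\right) + 35633 = \left(88 \cdot 5 \sqrt{100} + \sqrt{41}\right) + 35633 = \left(88 \cdot 5 \cdot 10 + \sqrt{41}\right) + 35633 = \left(88 \cdot 50 + \sqrt{41}\right) + 35633 = \left(4400 + \sqrt{41}\right) + 35633 = 40033 + \sqrt{41}$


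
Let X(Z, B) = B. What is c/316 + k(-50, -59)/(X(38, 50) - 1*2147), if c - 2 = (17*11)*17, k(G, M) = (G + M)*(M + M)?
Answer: 2606165/662652 ≈ 3.9329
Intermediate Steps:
k(G, M) = 2*M*(G + M) (k(G, M) = (G + M)*(2*M) = 2*M*(G + M))
c = 3181 (c = 2 + (17*11)*17 = 2 + 187*17 = 2 + 3179 = 3181)
c/316 + k(-50, -59)/(X(38, 50) - 1*2147) = 3181/316 + (2*(-59)*(-50 - 59))/(50 - 1*2147) = 3181*(1/316) + (2*(-59)*(-109))/(50 - 2147) = 3181/316 + 12862/(-2097) = 3181/316 + 12862*(-1/2097) = 3181/316 - 12862/2097 = 2606165/662652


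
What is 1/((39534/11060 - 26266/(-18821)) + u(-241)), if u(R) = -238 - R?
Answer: 104080130/829526077 ≈ 0.12547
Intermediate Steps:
1/((39534/11060 - 26266/(-18821)) + u(-241)) = 1/((39534/11060 - 26266/(-18821)) + (-238 - 1*(-241))) = 1/((39534*(1/11060) - 26266*(-1/18821)) + (-238 + 241)) = 1/((19767/5530 + 26266/18821) + 3) = 1/(517285687/104080130 + 3) = 1/(829526077/104080130) = 104080130/829526077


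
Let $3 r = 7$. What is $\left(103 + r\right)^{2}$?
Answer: $\frac{99856}{9} \approx 11095.0$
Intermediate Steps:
$r = \frac{7}{3}$ ($r = \frac{1}{3} \cdot 7 = \frac{7}{3} \approx 2.3333$)
$\left(103 + r\right)^{2} = \left(103 + \frac{7}{3}\right)^{2} = \left(\frac{316}{3}\right)^{2} = \frac{99856}{9}$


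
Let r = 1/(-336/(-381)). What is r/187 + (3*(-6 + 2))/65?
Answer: -243073/1361360 ≈ -0.17855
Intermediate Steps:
r = 127/112 (r = 1/(-336*(-1)/381) = 1/(-1*(-112/127)) = 1/(112/127) = 127/112 ≈ 1.1339)
r/187 + (3*(-6 + 2))/65 = (127/112)/187 + (3*(-6 + 2))/65 = (127/112)*(1/187) + (3*(-4))*(1/65) = 127/20944 - 12*1/65 = 127/20944 - 12/65 = -243073/1361360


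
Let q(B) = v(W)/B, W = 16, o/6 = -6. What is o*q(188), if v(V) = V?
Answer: -144/47 ≈ -3.0638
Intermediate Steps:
o = -36 (o = 6*(-6) = -36)
q(B) = 16/B
o*q(188) = -576/188 = -36*4/47 = -144/47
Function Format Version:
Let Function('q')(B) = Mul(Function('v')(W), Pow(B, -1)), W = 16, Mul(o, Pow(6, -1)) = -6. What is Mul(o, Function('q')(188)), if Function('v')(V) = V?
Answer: Rational(-144, 47) ≈ -3.0638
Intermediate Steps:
o = -36 (o = Mul(6, -6) = -36)
Function('q')(B) = Mul(16, Pow(B, -1))
Mul(o, Function('q')(188)) = Mul(-36, Mul(16, Pow(188, -1))) = Mul(-36, Mul(16, Rational(1, 188))) = Mul(-36, Rational(4, 47)) = Rational(-144, 47)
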